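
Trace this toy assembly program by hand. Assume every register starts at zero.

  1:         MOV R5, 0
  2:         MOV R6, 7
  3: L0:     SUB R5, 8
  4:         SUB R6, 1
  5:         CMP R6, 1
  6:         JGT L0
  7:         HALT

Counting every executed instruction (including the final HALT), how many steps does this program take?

MOV R5, 0 → R5=0
MOV R6, 7 → R6=7
SUB R5, 8 → R5=0-8=-8
SUB R6, 1 → R6=7-1=6
CMP R6, 1  (cmp 6,1)
JGT L0: taken
SUB R5, 8 → R5=(-8)-8=-16
SUB R6, 1 → R6=6-1=5
CMP R6, 1  (cmp 5,1)
JGT L0: taken
SUB R5, 8 → R5=(-16)-8=-24
SUB R6, 1 → R6=5-1=4
CMP R6, 1  (cmp 4,1)
JGT L0: taken
SUB R5, 8 → R5=(-24)-8=-32
SUB R6, 1 → R6=4-1=3
CMP R6, 1  (cmp 3,1)
JGT L0: taken
SUB R5, 8 → R5=(-32)-8=-40
SUB R6, 1 → R6=3-1=2
CMP R6, 1  (cmp 2,1)
JGT L0: taken
SUB R5, 8 → R5=(-40)-8=-48
SUB R6, 1 → R6=2-1=1
CMP R6, 1  (cmp 1,1)
JGT L0: not taken
halt.
Total executed instructions: 27.

27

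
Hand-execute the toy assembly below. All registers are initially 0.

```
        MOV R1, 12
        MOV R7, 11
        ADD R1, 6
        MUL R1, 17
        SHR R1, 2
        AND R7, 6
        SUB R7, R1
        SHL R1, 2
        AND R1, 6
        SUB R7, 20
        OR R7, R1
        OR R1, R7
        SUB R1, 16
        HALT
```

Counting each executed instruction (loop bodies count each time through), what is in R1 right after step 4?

R1=12
R7=11
R1=12+6=18
R1=18*17=306
After step 4: R1 = 306.

306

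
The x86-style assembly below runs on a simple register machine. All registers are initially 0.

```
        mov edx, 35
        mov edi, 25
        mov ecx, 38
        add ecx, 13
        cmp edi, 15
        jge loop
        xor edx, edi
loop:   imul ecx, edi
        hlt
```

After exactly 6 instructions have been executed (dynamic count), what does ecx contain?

after mov edx, 35: edx=35
after mov edi, 25: edi=25
after mov ecx, 38: ecx=38
after add ecx, 13: ecx=38+13=51
cmp edi, 15  (cmp 25,15)
jge loop: taken
After step 6: ecx = 51.

51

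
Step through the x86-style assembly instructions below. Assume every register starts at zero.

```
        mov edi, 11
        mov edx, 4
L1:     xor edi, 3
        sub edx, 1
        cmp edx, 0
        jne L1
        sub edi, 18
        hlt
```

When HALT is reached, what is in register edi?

after mov edi, 11: edi=11
after mov edx, 4: edx=4
after xor edi, 3: edi=11^3=8
after sub edx, 1: edx=4-1=3
cmp edx, 0  (cmp 3,0)
jne L1: taken
after xor edi, 3: edi=8^3=11
after sub edx, 1: edx=3-1=2
cmp edx, 0  (cmp 2,0)
jne L1: taken
after xor edi, 3: edi=11^3=8
after sub edx, 1: edx=2-1=1
cmp edx, 0  (cmp 1,0)
jne L1: taken
after xor edi, 3: edi=8^3=11
after sub edx, 1: edx=1-1=0
cmp edx, 0  (cmp 0,0)
jne L1: not taken
after sub edi, 18: edi=11-18=-7
halt.

-7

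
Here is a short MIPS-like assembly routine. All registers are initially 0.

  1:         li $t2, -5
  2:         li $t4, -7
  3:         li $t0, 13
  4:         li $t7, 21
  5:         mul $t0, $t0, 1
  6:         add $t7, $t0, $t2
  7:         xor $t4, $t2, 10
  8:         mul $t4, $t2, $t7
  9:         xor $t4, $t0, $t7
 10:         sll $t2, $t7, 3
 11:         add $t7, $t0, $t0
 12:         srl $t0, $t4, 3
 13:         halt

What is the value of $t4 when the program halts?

5

after li $t2, -5: $t2=-5
after li $t4, -7: $t4=-7
after li $t0, 13: $t0=13
after li $t7, 21: $t7=21
after mul $t0, $t0, 1: $t0=13*1=13
after add $t7, $t0, $t2: $t7=13+(-5)=8
after xor $t4, $t2, 10: $t4=(-5)^10=-15
after mul $t4, $t2, $t7: $t4=(-5)*8=-40
after xor $t4, $t0, $t7: $t4=13^8=5
after sll $t2, $t7, 3: $t2=8<<3=64
after add $t7, $t0, $t0: $t7=13+13=26
after srl $t0, $t4, 3: $t0=5>>3=0
halt.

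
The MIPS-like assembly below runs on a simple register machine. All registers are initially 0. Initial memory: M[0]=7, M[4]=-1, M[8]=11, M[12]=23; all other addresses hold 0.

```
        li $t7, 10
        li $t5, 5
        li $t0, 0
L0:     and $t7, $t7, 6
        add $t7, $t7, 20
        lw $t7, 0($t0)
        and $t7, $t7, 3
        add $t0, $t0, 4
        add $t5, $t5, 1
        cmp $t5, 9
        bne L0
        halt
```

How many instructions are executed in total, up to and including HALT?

36

li $t7, 10 → $t7=10
li $t5, 5 → $t5=5
li $t0, 0 → $t0=0
and $t7, $t7, 6 → $t7=10&6=2
add $t7, $t7, 20 → $t7=2+20=22
lw $t7, 0($t0) → $t7=M[0]=7
and $t7, $t7, 3 → $t7=7&3=3
add $t0, $t0, 4 → $t0=0+4=4
add $t5, $t5, 1 → $t5=5+1=6
cmp $t5, 9  (cmp 6,9)
bne L0: taken
and $t7, $t7, 6 → $t7=3&6=2
add $t7, $t7, 20 → $t7=2+20=22
lw $t7, 0($t0) → $t7=M[4]=-1
and $t7, $t7, 3 → $t7=(-1)&3=3
add $t0, $t0, 4 → $t0=4+4=8
add $t5, $t5, 1 → $t5=6+1=7
cmp $t5, 9  (cmp 7,9)
bne L0: taken
and $t7, $t7, 6 → $t7=3&6=2
add $t7, $t7, 20 → $t7=2+20=22
lw $t7, 0($t0) → $t7=M[8]=11
and $t7, $t7, 3 → $t7=11&3=3
add $t0, $t0, 4 → $t0=8+4=12
add $t5, $t5, 1 → $t5=7+1=8
cmp $t5, 9  (cmp 8,9)
bne L0: taken
and $t7, $t7, 6 → $t7=3&6=2
add $t7, $t7, 20 → $t7=2+20=22
lw $t7, 0($t0) → $t7=M[12]=23
and $t7, $t7, 3 → $t7=23&3=3
add $t0, $t0, 4 → $t0=12+4=16
add $t5, $t5, 1 → $t5=8+1=9
cmp $t5, 9  (cmp 9,9)
bne L0: not taken
halt.
Total executed instructions: 36.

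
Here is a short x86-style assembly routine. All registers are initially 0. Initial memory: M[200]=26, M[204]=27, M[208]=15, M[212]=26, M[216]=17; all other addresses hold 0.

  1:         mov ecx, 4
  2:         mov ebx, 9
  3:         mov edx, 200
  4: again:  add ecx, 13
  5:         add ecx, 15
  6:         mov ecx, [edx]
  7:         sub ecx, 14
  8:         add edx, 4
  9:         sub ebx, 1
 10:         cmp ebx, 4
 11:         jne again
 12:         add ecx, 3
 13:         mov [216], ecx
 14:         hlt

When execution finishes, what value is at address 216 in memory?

after mov ecx, 4: ecx=4
after mov ebx, 9: ebx=9
after mov edx, 200: edx=200
after add ecx, 13: ecx=4+13=17
after add ecx, 15: ecx=17+15=32
after mov ecx, [edx]: ecx=M[200]=26
after sub ecx, 14: ecx=26-14=12
after add edx, 4: edx=200+4=204
after sub ebx, 1: ebx=9-1=8
cmp ebx, 4  (cmp 8,4)
jne again: taken
after add ecx, 13: ecx=12+13=25
after add ecx, 15: ecx=25+15=40
after mov ecx, [edx]: ecx=M[204]=27
after sub ecx, 14: ecx=27-14=13
after add edx, 4: edx=204+4=208
after sub ebx, 1: ebx=8-1=7
cmp ebx, 4  (cmp 7,4)
jne again: taken
after add ecx, 13: ecx=13+13=26
after add ecx, 15: ecx=26+15=41
after mov ecx, [edx]: ecx=M[208]=15
after sub ecx, 14: ecx=15-14=1
after add edx, 4: edx=208+4=212
after sub ebx, 1: ebx=7-1=6
cmp ebx, 4  (cmp 6,4)
jne again: taken
after add ecx, 13: ecx=1+13=14
after add ecx, 15: ecx=14+15=29
after mov ecx, [edx]: ecx=M[212]=26
after sub ecx, 14: ecx=26-14=12
after add edx, 4: edx=212+4=216
after sub ebx, 1: ebx=6-1=5
cmp ebx, 4  (cmp 5,4)
jne again: taken
after add ecx, 13: ecx=12+13=25
after add ecx, 15: ecx=25+15=40
after mov ecx, [edx]: ecx=M[216]=17
after sub ecx, 14: ecx=17-14=3
after add edx, 4: edx=216+4=220
after sub ebx, 1: ebx=5-1=4
cmp ebx, 4  (cmp 4,4)
jne again: not taken
after add ecx, 3: ecx=3+3=6
mov [216], ecx → M[216]=6
halt.

6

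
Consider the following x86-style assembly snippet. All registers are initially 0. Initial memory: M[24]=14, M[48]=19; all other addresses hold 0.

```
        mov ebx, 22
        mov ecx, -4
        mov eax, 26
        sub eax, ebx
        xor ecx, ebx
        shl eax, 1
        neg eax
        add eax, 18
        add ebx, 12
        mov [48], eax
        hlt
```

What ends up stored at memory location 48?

after mov ebx, 22: ebx=22
after mov ecx, -4: ecx=-4
after mov eax, 26: eax=26
after sub eax, ebx: eax=26-22=4
after xor ecx, ebx: ecx=(-4)^22=-22
after shl eax, 1: eax=4<<1=8
after neg eax: eax=-(8)=-8
after add eax, 18: eax=(-8)+18=10
after add ebx, 12: ebx=22+12=34
mov [48], eax → M[48]=10
halt.

10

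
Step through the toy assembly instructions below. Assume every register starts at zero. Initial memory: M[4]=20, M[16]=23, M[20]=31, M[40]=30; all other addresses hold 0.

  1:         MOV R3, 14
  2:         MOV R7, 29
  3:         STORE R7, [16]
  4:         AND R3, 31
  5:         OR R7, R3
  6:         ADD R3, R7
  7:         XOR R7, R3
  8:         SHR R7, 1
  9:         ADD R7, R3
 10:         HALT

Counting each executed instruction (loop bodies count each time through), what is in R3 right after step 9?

45

R3=14
R7=29
STORE R7, [16] → M[16]=29
R3=14&31=14
R7=29|14=31
R3=14+31=45
R7=31^45=50
R7=50>>1=25
R7=25+45=70
After step 9: R3 = 45.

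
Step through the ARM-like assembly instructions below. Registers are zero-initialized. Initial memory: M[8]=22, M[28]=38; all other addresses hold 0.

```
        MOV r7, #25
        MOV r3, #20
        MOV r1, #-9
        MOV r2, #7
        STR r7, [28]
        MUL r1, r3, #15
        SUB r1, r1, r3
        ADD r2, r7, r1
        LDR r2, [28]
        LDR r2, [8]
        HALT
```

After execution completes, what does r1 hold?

r7=25
r3=20
r1=-9
r2=7
STR r7, [28] → M[28]=25
r1=20*15=300
r1=300-20=280
r2=25+280=305
r2=M[28]=25
r2=M[8]=22
halt.

280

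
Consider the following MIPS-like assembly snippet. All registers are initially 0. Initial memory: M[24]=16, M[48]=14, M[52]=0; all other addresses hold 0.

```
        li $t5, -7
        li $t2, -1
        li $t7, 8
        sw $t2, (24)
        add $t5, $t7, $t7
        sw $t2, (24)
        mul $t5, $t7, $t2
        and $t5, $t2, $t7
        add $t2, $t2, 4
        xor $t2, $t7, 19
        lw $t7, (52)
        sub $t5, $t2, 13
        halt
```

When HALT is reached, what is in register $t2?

27

li $t5, -7 → $t5=-7
li $t2, -1 → $t2=-1
li $t7, 8 → $t7=8
sw $t2, (24) → M[24]=-1
add $t5, $t7, $t7 → $t5=8+8=16
sw $t2, (24) → M[24]=-1
mul $t5, $t7, $t2 → $t5=8*(-1)=-8
and $t5, $t2, $t7 → $t5=(-1)&8=8
add $t2, $t2, 4 → $t2=(-1)+4=3
xor $t2, $t7, 19 → $t2=8^19=27
lw $t7, (52) → $t7=M[52]=0
sub $t5, $t2, 13 → $t5=27-13=14
halt.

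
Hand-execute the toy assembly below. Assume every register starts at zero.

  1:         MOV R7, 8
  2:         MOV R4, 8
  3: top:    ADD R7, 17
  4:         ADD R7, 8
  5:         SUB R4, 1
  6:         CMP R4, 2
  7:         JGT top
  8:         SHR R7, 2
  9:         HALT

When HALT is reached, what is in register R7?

39

R7=8
R4=8
R7=8+17=25
R7=25+8=33
R4=8-1=7
CMP R4, 2  (cmp 7,2)
JGT top: taken
R7=33+17=50
R7=50+8=58
R4=7-1=6
CMP R4, 2  (cmp 6,2)
JGT top: taken
R7=58+17=75
R7=75+8=83
R4=6-1=5
CMP R4, 2  (cmp 5,2)
JGT top: taken
R7=83+17=100
R7=100+8=108
R4=5-1=4
CMP R4, 2  (cmp 4,2)
JGT top: taken
R7=108+17=125
R7=125+8=133
R4=4-1=3
CMP R4, 2  (cmp 3,2)
JGT top: taken
R7=133+17=150
R7=150+8=158
R4=3-1=2
CMP R4, 2  (cmp 2,2)
JGT top: not taken
R7=158>>2=39
halt.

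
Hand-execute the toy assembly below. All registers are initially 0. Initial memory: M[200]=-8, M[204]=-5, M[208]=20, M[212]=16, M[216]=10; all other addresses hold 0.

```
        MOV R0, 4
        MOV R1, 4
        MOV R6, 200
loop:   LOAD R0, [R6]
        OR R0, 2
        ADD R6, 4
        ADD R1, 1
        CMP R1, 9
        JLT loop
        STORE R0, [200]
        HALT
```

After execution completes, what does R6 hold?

R0=4
R1=4
R6=200
R0=M[200]=-8
R0=(-8)|2=-6
R6=200+4=204
R1=4+1=5
CMP R1, 9  (cmp 5,9)
JLT loop: taken
R0=M[204]=-5
R0=(-5)|2=-5
R6=204+4=208
R1=5+1=6
CMP R1, 9  (cmp 6,9)
JLT loop: taken
R0=M[208]=20
R0=20|2=22
R6=208+4=212
R1=6+1=7
CMP R1, 9  (cmp 7,9)
JLT loop: taken
R0=M[212]=16
R0=16|2=18
R6=212+4=216
R1=7+1=8
CMP R1, 9  (cmp 8,9)
JLT loop: taken
R0=M[216]=10
R0=10|2=10
R6=216+4=220
R1=8+1=9
CMP R1, 9  (cmp 9,9)
JLT loop: not taken
STORE R0, [200] → M[200]=10
halt.

220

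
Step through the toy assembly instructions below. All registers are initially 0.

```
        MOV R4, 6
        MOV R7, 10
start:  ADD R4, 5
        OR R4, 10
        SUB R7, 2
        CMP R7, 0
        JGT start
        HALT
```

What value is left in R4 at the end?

after MOV R4, 6: R4=6
after MOV R7, 10: R7=10
after ADD R4, 5: R4=6+5=11
after OR R4, 10: R4=11|10=11
after SUB R7, 2: R7=10-2=8
CMP R7, 0  (cmp 8,0)
JGT start: taken
after ADD R4, 5: R4=11+5=16
after OR R4, 10: R4=16|10=26
after SUB R7, 2: R7=8-2=6
CMP R7, 0  (cmp 6,0)
JGT start: taken
after ADD R4, 5: R4=26+5=31
after OR R4, 10: R4=31|10=31
after SUB R7, 2: R7=6-2=4
CMP R7, 0  (cmp 4,0)
JGT start: taken
after ADD R4, 5: R4=31+5=36
after OR R4, 10: R4=36|10=46
after SUB R7, 2: R7=4-2=2
CMP R7, 0  (cmp 2,0)
JGT start: taken
after ADD R4, 5: R4=46+5=51
after OR R4, 10: R4=51|10=59
after SUB R7, 2: R7=2-2=0
CMP R7, 0  (cmp 0,0)
JGT start: not taken
halt.

59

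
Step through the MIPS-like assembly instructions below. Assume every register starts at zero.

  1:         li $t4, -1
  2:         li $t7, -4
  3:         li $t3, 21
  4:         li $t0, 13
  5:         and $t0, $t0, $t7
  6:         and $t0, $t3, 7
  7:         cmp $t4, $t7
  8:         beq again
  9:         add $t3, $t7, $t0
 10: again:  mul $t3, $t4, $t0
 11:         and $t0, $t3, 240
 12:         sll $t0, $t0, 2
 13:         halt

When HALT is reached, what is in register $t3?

$t4=-1
$t7=-4
$t3=21
$t0=13
$t0=13&(-4)=12
$t0=21&7=5
cmp $t4, $t7  (cmp -1,-4)
beq again: not taken
$t3=(-4)+5=1
$t3=(-1)*5=-5
$t0=(-5)&240=240
$t0=240<<2=960
halt.

-5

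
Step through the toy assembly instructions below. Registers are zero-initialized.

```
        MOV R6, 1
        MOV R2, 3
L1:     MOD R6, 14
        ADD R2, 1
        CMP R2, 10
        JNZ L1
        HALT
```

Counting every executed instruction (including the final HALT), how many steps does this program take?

31

R6=1
R2=3
R6=1%14=1
R2=3+1=4
CMP R2, 10  (cmp 4,10)
JNZ L1: taken
R6=1%14=1
R2=4+1=5
CMP R2, 10  (cmp 5,10)
JNZ L1: taken
R6=1%14=1
R2=5+1=6
CMP R2, 10  (cmp 6,10)
JNZ L1: taken
R6=1%14=1
R2=6+1=7
CMP R2, 10  (cmp 7,10)
JNZ L1: taken
R6=1%14=1
R2=7+1=8
CMP R2, 10  (cmp 8,10)
JNZ L1: taken
R6=1%14=1
R2=8+1=9
CMP R2, 10  (cmp 9,10)
JNZ L1: taken
R6=1%14=1
R2=9+1=10
CMP R2, 10  (cmp 10,10)
JNZ L1: not taken
halt.
Total executed instructions: 31.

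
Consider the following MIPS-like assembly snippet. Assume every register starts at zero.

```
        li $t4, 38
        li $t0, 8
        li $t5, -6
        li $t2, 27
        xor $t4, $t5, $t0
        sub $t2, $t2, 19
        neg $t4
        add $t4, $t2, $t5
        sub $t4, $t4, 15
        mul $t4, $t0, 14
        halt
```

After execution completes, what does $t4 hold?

$t4=38
$t0=8
$t5=-6
$t2=27
$t4=(-6)^8=-14
$t2=27-19=8
$t4=-(-14)=14
$t4=8+(-6)=2
$t4=2-15=-13
$t4=8*14=112
halt.

112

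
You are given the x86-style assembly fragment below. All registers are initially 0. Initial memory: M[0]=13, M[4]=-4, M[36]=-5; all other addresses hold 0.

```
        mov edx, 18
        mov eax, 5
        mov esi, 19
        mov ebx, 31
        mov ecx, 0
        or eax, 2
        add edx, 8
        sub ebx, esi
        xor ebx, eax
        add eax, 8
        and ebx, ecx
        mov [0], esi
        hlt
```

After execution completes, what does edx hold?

26

edx=18
eax=5
esi=19
ebx=31
ecx=0
eax=5|2=7
edx=18+8=26
ebx=31-19=12
ebx=12^7=11
eax=7+8=15
ebx=11&0=0
mov [0], esi → M[0]=19
halt.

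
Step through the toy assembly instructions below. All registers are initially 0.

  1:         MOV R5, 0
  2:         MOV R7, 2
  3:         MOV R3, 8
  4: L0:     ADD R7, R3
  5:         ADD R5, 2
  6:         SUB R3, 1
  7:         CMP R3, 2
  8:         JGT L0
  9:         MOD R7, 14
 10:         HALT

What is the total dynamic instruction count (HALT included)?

after MOV R5, 0: R5=0
after MOV R7, 2: R7=2
after MOV R3, 8: R3=8
after ADD R7, R3: R7=2+8=10
after ADD R5, 2: R5=0+2=2
after SUB R3, 1: R3=8-1=7
CMP R3, 2  (cmp 7,2)
JGT L0: taken
after ADD R7, R3: R7=10+7=17
after ADD R5, 2: R5=2+2=4
after SUB R3, 1: R3=7-1=6
CMP R3, 2  (cmp 6,2)
JGT L0: taken
after ADD R7, R3: R7=17+6=23
after ADD R5, 2: R5=4+2=6
after SUB R3, 1: R3=6-1=5
CMP R3, 2  (cmp 5,2)
JGT L0: taken
after ADD R7, R3: R7=23+5=28
after ADD R5, 2: R5=6+2=8
after SUB R3, 1: R3=5-1=4
CMP R3, 2  (cmp 4,2)
JGT L0: taken
after ADD R7, R3: R7=28+4=32
after ADD R5, 2: R5=8+2=10
after SUB R3, 1: R3=4-1=3
CMP R3, 2  (cmp 3,2)
JGT L0: taken
after ADD R7, R3: R7=32+3=35
after ADD R5, 2: R5=10+2=12
after SUB R3, 1: R3=3-1=2
CMP R3, 2  (cmp 2,2)
JGT L0: not taken
after MOD R7, 14: R7=35%14=7
halt.
Total executed instructions: 35.

35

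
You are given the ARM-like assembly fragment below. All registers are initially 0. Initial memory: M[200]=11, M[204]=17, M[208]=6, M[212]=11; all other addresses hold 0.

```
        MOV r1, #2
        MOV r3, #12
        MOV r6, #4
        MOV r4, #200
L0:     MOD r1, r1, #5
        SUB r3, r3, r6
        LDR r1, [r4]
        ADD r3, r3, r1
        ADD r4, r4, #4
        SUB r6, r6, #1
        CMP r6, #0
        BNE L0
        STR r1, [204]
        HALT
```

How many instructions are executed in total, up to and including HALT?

r1=2
r3=12
r6=4
r4=200
r1=2%5=2
r3=12-4=8
r1=M[200]=11
r3=8+11=19
r4=200+4=204
r6=4-1=3
CMP r6, #0  (cmp 3,0)
BNE L0: taken
r1=11%5=1
r3=19-3=16
r1=M[204]=17
r3=16+17=33
r4=204+4=208
r6=3-1=2
CMP r6, #0  (cmp 2,0)
BNE L0: taken
r1=17%5=2
r3=33-2=31
r1=M[208]=6
r3=31+6=37
r4=208+4=212
r6=2-1=1
CMP r6, #0  (cmp 1,0)
BNE L0: taken
r1=6%5=1
r3=37-1=36
r1=M[212]=11
r3=36+11=47
r4=212+4=216
r6=1-1=0
CMP r6, #0  (cmp 0,0)
BNE L0: not taken
STR r1, [204] → M[204]=11
halt.
Total executed instructions: 38.

38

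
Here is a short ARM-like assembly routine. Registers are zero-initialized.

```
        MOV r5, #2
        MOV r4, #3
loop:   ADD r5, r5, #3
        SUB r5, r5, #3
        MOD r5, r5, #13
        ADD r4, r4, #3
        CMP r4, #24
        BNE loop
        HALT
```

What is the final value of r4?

24

after MOV r5, #2: r5=2
after MOV r4, #3: r4=3
after ADD r5, r5, #3: r5=2+3=5
after SUB r5, r5, #3: r5=5-3=2
after MOD r5, r5, #13: r5=2%13=2
after ADD r4, r4, #3: r4=3+3=6
CMP r4, #24  (cmp 6,24)
BNE loop: taken
after ADD r5, r5, #3: r5=2+3=5
after SUB r5, r5, #3: r5=5-3=2
after MOD r5, r5, #13: r5=2%13=2
after ADD r4, r4, #3: r4=6+3=9
CMP r4, #24  (cmp 9,24)
BNE loop: taken
after ADD r5, r5, #3: r5=2+3=5
after SUB r5, r5, #3: r5=5-3=2
after MOD r5, r5, #13: r5=2%13=2
after ADD r4, r4, #3: r4=9+3=12
CMP r4, #24  (cmp 12,24)
BNE loop: taken
after ADD r5, r5, #3: r5=2+3=5
after SUB r5, r5, #3: r5=5-3=2
after MOD r5, r5, #13: r5=2%13=2
after ADD r4, r4, #3: r4=12+3=15
CMP r4, #24  (cmp 15,24)
BNE loop: taken
after ADD r5, r5, #3: r5=2+3=5
after SUB r5, r5, #3: r5=5-3=2
after MOD r5, r5, #13: r5=2%13=2
after ADD r4, r4, #3: r4=15+3=18
CMP r4, #24  (cmp 18,24)
BNE loop: taken
after ADD r5, r5, #3: r5=2+3=5
after SUB r5, r5, #3: r5=5-3=2
after MOD r5, r5, #13: r5=2%13=2
after ADD r4, r4, #3: r4=18+3=21
CMP r4, #24  (cmp 21,24)
BNE loop: taken
after ADD r5, r5, #3: r5=2+3=5
after SUB r5, r5, #3: r5=5-3=2
after MOD r5, r5, #13: r5=2%13=2
after ADD r4, r4, #3: r4=21+3=24
CMP r4, #24  (cmp 24,24)
BNE loop: not taken
halt.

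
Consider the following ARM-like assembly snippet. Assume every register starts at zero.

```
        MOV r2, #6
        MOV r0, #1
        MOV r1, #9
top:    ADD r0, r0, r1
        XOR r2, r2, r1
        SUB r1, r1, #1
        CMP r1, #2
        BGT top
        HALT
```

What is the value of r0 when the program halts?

43

after MOV r2, #6: r2=6
after MOV r0, #1: r0=1
after MOV r1, #9: r1=9
after ADD r0, r0, r1: r0=1+9=10
after XOR r2, r2, r1: r2=6^9=15
after SUB r1, r1, #1: r1=9-1=8
CMP r1, #2  (cmp 8,2)
BGT top: taken
after ADD r0, r0, r1: r0=10+8=18
after XOR r2, r2, r1: r2=15^8=7
after SUB r1, r1, #1: r1=8-1=7
CMP r1, #2  (cmp 7,2)
BGT top: taken
after ADD r0, r0, r1: r0=18+7=25
after XOR r2, r2, r1: r2=7^7=0
after SUB r1, r1, #1: r1=7-1=6
CMP r1, #2  (cmp 6,2)
BGT top: taken
after ADD r0, r0, r1: r0=25+6=31
after XOR r2, r2, r1: r2=0^6=6
after SUB r1, r1, #1: r1=6-1=5
CMP r1, #2  (cmp 5,2)
BGT top: taken
after ADD r0, r0, r1: r0=31+5=36
after XOR r2, r2, r1: r2=6^5=3
after SUB r1, r1, #1: r1=5-1=4
CMP r1, #2  (cmp 4,2)
BGT top: taken
after ADD r0, r0, r1: r0=36+4=40
after XOR r2, r2, r1: r2=3^4=7
after SUB r1, r1, #1: r1=4-1=3
CMP r1, #2  (cmp 3,2)
BGT top: taken
after ADD r0, r0, r1: r0=40+3=43
after XOR r2, r2, r1: r2=7^3=4
after SUB r1, r1, #1: r1=3-1=2
CMP r1, #2  (cmp 2,2)
BGT top: not taken
halt.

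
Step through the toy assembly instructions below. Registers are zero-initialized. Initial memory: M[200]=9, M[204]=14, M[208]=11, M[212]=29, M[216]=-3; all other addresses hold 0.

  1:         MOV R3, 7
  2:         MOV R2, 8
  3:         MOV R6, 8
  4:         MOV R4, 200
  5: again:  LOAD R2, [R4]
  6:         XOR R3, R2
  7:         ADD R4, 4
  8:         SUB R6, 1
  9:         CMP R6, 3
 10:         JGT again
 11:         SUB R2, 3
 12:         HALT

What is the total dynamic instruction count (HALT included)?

after MOV R3, 7: R3=7
after MOV R2, 8: R2=8
after MOV R6, 8: R6=8
after MOV R4, 200: R4=200
after LOAD R2, [R4]: R2=M[200]=9
after XOR R3, R2: R3=7^9=14
after ADD R4, 4: R4=200+4=204
after SUB R6, 1: R6=8-1=7
CMP R6, 3  (cmp 7,3)
JGT again: taken
after LOAD R2, [R4]: R2=M[204]=14
after XOR R3, R2: R3=14^14=0
after ADD R4, 4: R4=204+4=208
after SUB R6, 1: R6=7-1=6
CMP R6, 3  (cmp 6,3)
JGT again: taken
after LOAD R2, [R4]: R2=M[208]=11
after XOR R3, R2: R3=0^11=11
after ADD R4, 4: R4=208+4=212
after SUB R6, 1: R6=6-1=5
CMP R6, 3  (cmp 5,3)
JGT again: taken
after LOAD R2, [R4]: R2=M[212]=29
after XOR R3, R2: R3=11^29=22
after ADD R4, 4: R4=212+4=216
after SUB R6, 1: R6=5-1=4
CMP R6, 3  (cmp 4,3)
JGT again: taken
after LOAD R2, [R4]: R2=M[216]=-3
after XOR R3, R2: R3=22^(-3)=-21
after ADD R4, 4: R4=216+4=220
after SUB R6, 1: R6=4-1=3
CMP R6, 3  (cmp 3,3)
JGT again: not taken
after SUB R2, 3: R2=(-3)-3=-6
halt.
Total executed instructions: 36.

36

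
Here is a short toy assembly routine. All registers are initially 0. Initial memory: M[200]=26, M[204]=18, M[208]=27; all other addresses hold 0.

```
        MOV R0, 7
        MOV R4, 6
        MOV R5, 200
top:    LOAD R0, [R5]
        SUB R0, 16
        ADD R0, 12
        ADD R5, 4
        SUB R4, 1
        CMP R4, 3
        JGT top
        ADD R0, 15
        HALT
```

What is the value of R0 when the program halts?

R0=7
R4=6
R5=200
R0=M[200]=26
R0=26-16=10
R0=10+12=22
R5=200+4=204
R4=6-1=5
CMP R4, 3  (cmp 5,3)
JGT top: taken
R0=M[204]=18
R0=18-16=2
R0=2+12=14
R5=204+4=208
R4=5-1=4
CMP R4, 3  (cmp 4,3)
JGT top: taken
R0=M[208]=27
R0=27-16=11
R0=11+12=23
R5=208+4=212
R4=4-1=3
CMP R4, 3  (cmp 3,3)
JGT top: not taken
R0=23+15=38
halt.

38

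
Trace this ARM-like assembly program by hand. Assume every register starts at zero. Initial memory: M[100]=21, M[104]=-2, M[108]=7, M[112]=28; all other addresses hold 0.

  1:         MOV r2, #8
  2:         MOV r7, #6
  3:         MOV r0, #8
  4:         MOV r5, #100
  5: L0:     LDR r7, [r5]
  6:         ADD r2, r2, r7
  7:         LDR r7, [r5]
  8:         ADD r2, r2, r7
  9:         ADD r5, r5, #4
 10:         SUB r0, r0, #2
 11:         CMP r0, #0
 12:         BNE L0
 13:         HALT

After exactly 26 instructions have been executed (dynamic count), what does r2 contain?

60

after MOV r2, #8: r2=8
after MOV r7, #6: r7=6
after MOV r0, #8: r0=8
after MOV r5, #100: r5=100
after LDR r7, [r5]: r7=M[100]=21
after ADD r2, r2, r7: r2=8+21=29
after LDR r7, [r5]: r7=M[100]=21
after ADD r2, r2, r7: r2=29+21=50
after ADD r5, r5, #4: r5=100+4=104
after SUB r0, r0, #2: r0=8-2=6
CMP r0, #0  (cmp 6,0)
BNE L0: taken
after LDR r7, [r5]: r7=M[104]=-2
after ADD r2, r2, r7: r2=50+(-2)=48
after LDR r7, [r5]: r7=M[104]=-2
after ADD r2, r2, r7: r2=48+(-2)=46
after ADD r5, r5, #4: r5=104+4=108
after SUB r0, r0, #2: r0=6-2=4
CMP r0, #0  (cmp 4,0)
BNE L0: taken
after LDR r7, [r5]: r7=M[108]=7
after ADD r2, r2, r7: r2=46+7=53
after LDR r7, [r5]: r7=M[108]=7
after ADD r2, r2, r7: r2=53+7=60
after ADD r5, r5, #4: r5=108+4=112
after SUB r0, r0, #2: r0=4-2=2
After step 26: r2 = 60.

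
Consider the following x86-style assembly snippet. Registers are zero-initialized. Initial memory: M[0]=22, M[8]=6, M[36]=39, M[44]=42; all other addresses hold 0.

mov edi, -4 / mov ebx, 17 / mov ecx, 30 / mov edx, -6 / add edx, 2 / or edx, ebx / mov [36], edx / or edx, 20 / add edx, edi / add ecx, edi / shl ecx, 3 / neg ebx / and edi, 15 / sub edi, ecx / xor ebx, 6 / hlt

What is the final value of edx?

-7

after mov edi, -4: edi=-4
after mov ebx, 17: ebx=17
after mov ecx, 30: ecx=30
after mov edx, -6: edx=-6
after add edx, 2: edx=(-6)+2=-4
after or edx, ebx: edx=(-4)|17=-3
mov [36], edx → M[36]=-3
after or edx, 20: edx=(-3)|20=-3
after add edx, edi: edx=(-3)+(-4)=-7
after add ecx, edi: ecx=30+(-4)=26
after shl ecx, 3: ecx=26<<3=208
after neg ebx: ebx=-(17)=-17
after and edi, 15: edi=(-4)&15=12
after sub edi, ecx: edi=12-208=-196
after xor ebx, 6: ebx=(-17)^6=-23
halt.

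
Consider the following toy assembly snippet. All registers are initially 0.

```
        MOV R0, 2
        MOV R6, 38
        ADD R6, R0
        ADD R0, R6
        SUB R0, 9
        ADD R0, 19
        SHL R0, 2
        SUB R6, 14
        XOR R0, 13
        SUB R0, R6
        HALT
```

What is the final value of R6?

MOV R0, 2 → R0=2
MOV R6, 38 → R6=38
ADD R6, R0 → R6=38+2=40
ADD R0, R6 → R0=2+40=42
SUB R0, 9 → R0=42-9=33
ADD R0, 19 → R0=33+19=52
SHL R0, 2 → R0=52<<2=208
SUB R6, 14 → R6=40-14=26
XOR R0, 13 → R0=208^13=221
SUB R0, R6 → R0=221-26=195
halt.

26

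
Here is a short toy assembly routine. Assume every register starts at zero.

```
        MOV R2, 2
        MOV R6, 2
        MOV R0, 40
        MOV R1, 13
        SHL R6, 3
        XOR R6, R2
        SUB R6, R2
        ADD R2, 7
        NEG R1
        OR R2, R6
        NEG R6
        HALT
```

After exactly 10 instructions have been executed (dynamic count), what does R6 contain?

16

MOV R2, 2 → R2=2
MOV R6, 2 → R6=2
MOV R0, 40 → R0=40
MOV R1, 13 → R1=13
SHL R6, 3 → R6=2<<3=16
XOR R6, R2 → R6=16^2=18
SUB R6, R2 → R6=18-2=16
ADD R2, 7 → R2=2+7=9
NEG R1 → R1=-(13)=-13
OR R2, R6 → R2=9|16=25
After step 10: R6 = 16.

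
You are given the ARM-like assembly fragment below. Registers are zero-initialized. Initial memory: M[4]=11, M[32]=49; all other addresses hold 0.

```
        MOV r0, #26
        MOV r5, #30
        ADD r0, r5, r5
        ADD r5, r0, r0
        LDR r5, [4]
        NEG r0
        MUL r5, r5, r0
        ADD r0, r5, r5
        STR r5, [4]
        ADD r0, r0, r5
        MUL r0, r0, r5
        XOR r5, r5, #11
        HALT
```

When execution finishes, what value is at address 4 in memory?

-660

after MOV r0, #26: r0=26
after MOV r5, #30: r5=30
after ADD r0, r5, r5: r0=30+30=60
after ADD r5, r0, r0: r5=60+60=120
after LDR r5, [4]: r5=M[4]=11
after NEG r0: r0=-(60)=-60
after MUL r5, r5, r0: r5=11*(-60)=-660
after ADD r0, r5, r5: r0=(-660)+(-660)=-1320
STR r5, [4] → M[4]=-660
after ADD r0, r0, r5: r0=(-1320)+(-660)=-1980
after MUL r0, r0, r5: r0=(-1980)*(-660)=1306800
after XOR r5, r5, #11: r5=(-660)^11=-665
halt.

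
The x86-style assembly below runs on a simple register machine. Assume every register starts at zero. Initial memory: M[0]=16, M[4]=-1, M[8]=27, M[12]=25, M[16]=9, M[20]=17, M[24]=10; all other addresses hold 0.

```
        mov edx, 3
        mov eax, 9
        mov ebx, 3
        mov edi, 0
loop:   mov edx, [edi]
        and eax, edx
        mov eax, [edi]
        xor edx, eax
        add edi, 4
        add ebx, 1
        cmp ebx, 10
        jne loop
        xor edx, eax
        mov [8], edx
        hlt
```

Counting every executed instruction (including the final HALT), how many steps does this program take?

63

after mov edx, 3: edx=3
after mov eax, 9: eax=9
after mov ebx, 3: ebx=3
after mov edi, 0: edi=0
after mov edx, [edi]: edx=M[0]=16
after and eax, edx: eax=9&16=0
after mov eax, [edi]: eax=M[0]=16
after xor edx, eax: edx=16^16=0
after add edi, 4: edi=0+4=4
after add ebx, 1: ebx=3+1=4
cmp ebx, 10  (cmp 4,10)
jne loop: taken
after mov edx, [edi]: edx=M[4]=-1
after and eax, edx: eax=16&(-1)=16
after mov eax, [edi]: eax=M[4]=-1
after xor edx, eax: edx=(-1)^(-1)=0
after add edi, 4: edi=4+4=8
after add ebx, 1: ebx=4+1=5
cmp ebx, 10  (cmp 5,10)
jne loop: taken
after mov edx, [edi]: edx=M[8]=27
after and eax, edx: eax=(-1)&27=27
after mov eax, [edi]: eax=M[8]=27
after xor edx, eax: edx=27^27=0
after add edi, 4: edi=8+4=12
after add ebx, 1: ebx=5+1=6
cmp ebx, 10  (cmp 6,10)
jne loop: taken
after mov edx, [edi]: edx=M[12]=25
after and eax, edx: eax=27&25=25
after mov eax, [edi]: eax=M[12]=25
after xor edx, eax: edx=25^25=0
after add edi, 4: edi=12+4=16
after add ebx, 1: ebx=6+1=7
cmp ebx, 10  (cmp 7,10)
jne loop: taken
after mov edx, [edi]: edx=M[16]=9
after and eax, edx: eax=25&9=9
after mov eax, [edi]: eax=M[16]=9
after xor edx, eax: edx=9^9=0
after add edi, 4: edi=16+4=20
after add ebx, 1: ebx=7+1=8
cmp ebx, 10  (cmp 8,10)
jne loop: taken
after mov edx, [edi]: edx=M[20]=17
after and eax, edx: eax=9&17=1
after mov eax, [edi]: eax=M[20]=17
after xor edx, eax: edx=17^17=0
after add edi, 4: edi=20+4=24
after add ebx, 1: ebx=8+1=9
cmp ebx, 10  (cmp 9,10)
jne loop: taken
after mov edx, [edi]: edx=M[24]=10
after and eax, edx: eax=17&10=0
after mov eax, [edi]: eax=M[24]=10
after xor edx, eax: edx=10^10=0
after add edi, 4: edi=24+4=28
after add ebx, 1: ebx=9+1=10
cmp ebx, 10  (cmp 10,10)
jne loop: not taken
after xor edx, eax: edx=0^10=10
mov [8], edx → M[8]=10
halt.
Total executed instructions: 63.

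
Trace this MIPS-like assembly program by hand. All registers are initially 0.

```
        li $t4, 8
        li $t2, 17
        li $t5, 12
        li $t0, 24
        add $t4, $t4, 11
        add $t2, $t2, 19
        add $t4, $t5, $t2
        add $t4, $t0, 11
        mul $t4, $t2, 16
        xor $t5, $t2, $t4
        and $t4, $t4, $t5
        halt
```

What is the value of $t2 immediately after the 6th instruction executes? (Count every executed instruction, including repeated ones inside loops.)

36

$t4=8
$t2=17
$t5=12
$t0=24
$t4=8+11=19
$t2=17+19=36
After step 6: $t2 = 36.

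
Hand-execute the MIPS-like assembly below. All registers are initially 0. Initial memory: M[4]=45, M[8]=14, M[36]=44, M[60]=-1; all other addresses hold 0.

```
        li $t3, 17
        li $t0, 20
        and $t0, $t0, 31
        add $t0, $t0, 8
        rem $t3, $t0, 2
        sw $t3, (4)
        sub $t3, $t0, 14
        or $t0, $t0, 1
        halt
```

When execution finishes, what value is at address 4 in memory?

0

$t3=17
$t0=20
$t0=20&31=20
$t0=20+8=28
$t3=28%2=0
sw $t3, (4) → M[4]=0
$t3=28-14=14
$t0=28|1=29
halt.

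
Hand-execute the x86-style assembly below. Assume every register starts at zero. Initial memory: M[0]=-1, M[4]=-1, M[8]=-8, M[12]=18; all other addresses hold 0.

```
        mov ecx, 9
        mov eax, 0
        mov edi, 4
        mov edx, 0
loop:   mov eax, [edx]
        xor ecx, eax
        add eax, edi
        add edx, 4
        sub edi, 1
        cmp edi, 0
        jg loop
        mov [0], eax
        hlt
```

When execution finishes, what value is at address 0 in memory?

19

mov ecx, 9 → ecx=9
mov eax, 0 → eax=0
mov edi, 4 → edi=4
mov edx, 0 → edx=0
mov eax, [edx] → eax=M[0]=-1
xor ecx, eax → ecx=9^(-1)=-10
add eax, edi → eax=(-1)+4=3
add edx, 4 → edx=0+4=4
sub edi, 1 → edi=4-1=3
cmp edi, 0  (cmp 3,0)
jg loop: taken
mov eax, [edx] → eax=M[4]=-1
xor ecx, eax → ecx=(-10)^(-1)=9
add eax, edi → eax=(-1)+3=2
add edx, 4 → edx=4+4=8
sub edi, 1 → edi=3-1=2
cmp edi, 0  (cmp 2,0)
jg loop: taken
mov eax, [edx] → eax=M[8]=-8
xor ecx, eax → ecx=9^(-8)=-15
add eax, edi → eax=(-8)+2=-6
add edx, 4 → edx=8+4=12
sub edi, 1 → edi=2-1=1
cmp edi, 0  (cmp 1,0)
jg loop: taken
mov eax, [edx] → eax=M[12]=18
xor ecx, eax → ecx=(-15)^18=-29
add eax, edi → eax=18+1=19
add edx, 4 → edx=12+4=16
sub edi, 1 → edi=1-1=0
cmp edi, 0  (cmp 0,0)
jg loop: not taken
mov [0], eax → M[0]=19
halt.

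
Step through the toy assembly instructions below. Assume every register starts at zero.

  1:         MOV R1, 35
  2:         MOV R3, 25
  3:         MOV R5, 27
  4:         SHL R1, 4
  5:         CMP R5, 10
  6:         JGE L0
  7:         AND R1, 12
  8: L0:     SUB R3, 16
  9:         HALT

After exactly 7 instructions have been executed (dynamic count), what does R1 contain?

MOV R1, 35 → R1=35
MOV R3, 25 → R3=25
MOV R5, 27 → R5=27
SHL R1, 4 → R1=35<<4=560
CMP R5, 10  (cmp 27,10)
JGE L0: taken
SUB R3, 16 → R3=25-16=9
After step 7: R1 = 560.

560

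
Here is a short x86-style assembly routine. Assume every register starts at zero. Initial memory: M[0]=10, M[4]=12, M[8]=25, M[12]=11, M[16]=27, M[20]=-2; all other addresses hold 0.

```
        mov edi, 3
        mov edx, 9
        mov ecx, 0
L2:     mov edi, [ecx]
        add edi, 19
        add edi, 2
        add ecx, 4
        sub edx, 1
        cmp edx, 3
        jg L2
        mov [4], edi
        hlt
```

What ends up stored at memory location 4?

19

edi=3
edx=9
ecx=0
edi=M[0]=10
edi=10+19=29
edi=29+2=31
ecx=0+4=4
edx=9-1=8
cmp edx, 3  (cmp 8,3)
jg L2: taken
edi=M[4]=12
edi=12+19=31
edi=31+2=33
ecx=4+4=8
edx=8-1=7
cmp edx, 3  (cmp 7,3)
jg L2: taken
edi=M[8]=25
edi=25+19=44
edi=44+2=46
ecx=8+4=12
edx=7-1=6
cmp edx, 3  (cmp 6,3)
jg L2: taken
edi=M[12]=11
edi=11+19=30
edi=30+2=32
ecx=12+4=16
edx=6-1=5
cmp edx, 3  (cmp 5,3)
jg L2: taken
edi=M[16]=27
edi=27+19=46
edi=46+2=48
ecx=16+4=20
edx=5-1=4
cmp edx, 3  (cmp 4,3)
jg L2: taken
edi=M[20]=-2
edi=(-2)+19=17
edi=17+2=19
ecx=20+4=24
edx=4-1=3
cmp edx, 3  (cmp 3,3)
jg L2: not taken
mov [4], edi → M[4]=19
halt.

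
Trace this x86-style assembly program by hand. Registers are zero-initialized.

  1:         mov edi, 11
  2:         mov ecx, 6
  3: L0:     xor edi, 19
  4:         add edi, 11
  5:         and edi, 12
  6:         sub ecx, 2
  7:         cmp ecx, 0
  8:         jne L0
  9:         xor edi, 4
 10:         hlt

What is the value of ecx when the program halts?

after mov edi, 11: edi=11
after mov ecx, 6: ecx=6
after xor edi, 19: edi=11^19=24
after add edi, 11: edi=24+11=35
after and edi, 12: edi=35&12=0
after sub ecx, 2: ecx=6-2=4
cmp ecx, 0  (cmp 4,0)
jne L0: taken
after xor edi, 19: edi=0^19=19
after add edi, 11: edi=19+11=30
after and edi, 12: edi=30&12=12
after sub ecx, 2: ecx=4-2=2
cmp ecx, 0  (cmp 2,0)
jne L0: taken
after xor edi, 19: edi=12^19=31
after add edi, 11: edi=31+11=42
after and edi, 12: edi=42&12=8
after sub ecx, 2: ecx=2-2=0
cmp ecx, 0  (cmp 0,0)
jne L0: not taken
after xor edi, 4: edi=8^4=12
halt.

0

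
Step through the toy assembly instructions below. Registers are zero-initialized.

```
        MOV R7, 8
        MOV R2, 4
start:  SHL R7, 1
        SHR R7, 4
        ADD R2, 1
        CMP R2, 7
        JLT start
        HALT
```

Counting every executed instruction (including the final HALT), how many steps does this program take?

MOV R7, 8 → R7=8
MOV R2, 4 → R2=4
SHL R7, 1 → R7=8<<1=16
SHR R7, 4 → R7=16>>4=1
ADD R2, 1 → R2=4+1=5
CMP R2, 7  (cmp 5,7)
JLT start: taken
SHL R7, 1 → R7=1<<1=2
SHR R7, 4 → R7=2>>4=0
ADD R2, 1 → R2=5+1=6
CMP R2, 7  (cmp 6,7)
JLT start: taken
SHL R7, 1 → R7=0<<1=0
SHR R7, 4 → R7=0>>4=0
ADD R2, 1 → R2=6+1=7
CMP R2, 7  (cmp 7,7)
JLT start: not taken
halt.
Total executed instructions: 18.

18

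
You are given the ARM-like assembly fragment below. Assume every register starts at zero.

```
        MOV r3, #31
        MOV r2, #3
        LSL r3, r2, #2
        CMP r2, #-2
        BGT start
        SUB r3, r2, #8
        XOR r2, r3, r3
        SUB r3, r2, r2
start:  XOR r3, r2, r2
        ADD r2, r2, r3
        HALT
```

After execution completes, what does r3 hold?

0

after MOV r3, #31: r3=31
after MOV r2, #3: r2=3
after LSL r3, r2, #2: r3=3<<2=12
CMP r2, #-2  (cmp 3,-2)
BGT start: taken
after XOR r3, r2, r2: r3=3^3=0
after ADD r2, r2, r3: r2=3+0=3
halt.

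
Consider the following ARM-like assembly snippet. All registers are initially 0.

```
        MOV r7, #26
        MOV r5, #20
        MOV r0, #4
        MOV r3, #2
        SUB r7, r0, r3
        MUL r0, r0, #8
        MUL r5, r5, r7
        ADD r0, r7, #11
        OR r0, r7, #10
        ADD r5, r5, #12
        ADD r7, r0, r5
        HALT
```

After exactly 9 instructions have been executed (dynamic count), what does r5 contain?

MOV r7, #26 → r7=26
MOV r5, #20 → r5=20
MOV r0, #4 → r0=4
MOV r3, #2 → r3=2
SUB r7, r0, r3 → r7=4-2=2
MUL r0, r0, #8 → r0=4*8=32
MUL r5, r5, r7 → r5=20*2=40
ADD r0, r7, #11 → r0=2+11=13
OR r0, r7, #10 → r0=2|10=10
After step 9: r5 = 40.

40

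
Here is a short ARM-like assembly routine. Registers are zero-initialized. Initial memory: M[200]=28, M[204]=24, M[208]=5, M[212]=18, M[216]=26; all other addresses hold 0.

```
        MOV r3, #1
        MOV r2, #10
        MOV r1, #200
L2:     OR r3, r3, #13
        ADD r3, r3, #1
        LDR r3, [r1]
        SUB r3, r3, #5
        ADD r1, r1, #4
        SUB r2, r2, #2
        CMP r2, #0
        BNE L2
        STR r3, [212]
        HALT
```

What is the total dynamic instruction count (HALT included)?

45

r3=1
r2=10
r1=200
r3=1|13=13
r3=13+1=14
r3=M[200]=28
r3=28-5=23
r1=200+4=204
r2=10-2=8
CMP r2, #0  (cmp 8,0)
BNE L2: taken
r3=23|13=31
r3=31+1=32
r3=M[204]=24
r3=24-5=19
r1=204+4=208
r2=8-2=6
CMP r2, #0  (cmp 6,0)
BNE L2: taken
r3=19|13=31
r3=31+1=32
r3=M[208]=5
r3=5-5=0
r1=208+4=212
r2=6-2=4
CMP r2, #0  (cmp 4,0)
BNE L2: taken
r3=0|13=13
r3=13+1=14
r3=M[212]=18
r3=18-5=13
r1=212+4=216
r2=4-2=2
CMP r2, #0  (cmp 2,0)
BNE L2: taken
r3=13|13=13
r3=13+1=14
r3=M[216]=26
r3=26-5=21
r1=216+4=220
r2=2-2=0
CMP r2, #0  (cmp 0,0)
BNE L2: not taken
STR r3, [212] → M[212]=21
halt.
Total executed instructions: 45.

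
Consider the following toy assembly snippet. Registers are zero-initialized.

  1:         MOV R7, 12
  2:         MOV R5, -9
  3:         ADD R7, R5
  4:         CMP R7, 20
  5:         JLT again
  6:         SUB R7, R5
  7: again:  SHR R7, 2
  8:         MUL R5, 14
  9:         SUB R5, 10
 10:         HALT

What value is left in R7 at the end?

R7=12
R5=-9
R7=12+(-9)=3
CMP R7, 20  (cmp 3,20)
JLT again: taken
R7=3>>2=0
R5=(-9)*14=-126
R5=(-126)-10=-136
halt.

0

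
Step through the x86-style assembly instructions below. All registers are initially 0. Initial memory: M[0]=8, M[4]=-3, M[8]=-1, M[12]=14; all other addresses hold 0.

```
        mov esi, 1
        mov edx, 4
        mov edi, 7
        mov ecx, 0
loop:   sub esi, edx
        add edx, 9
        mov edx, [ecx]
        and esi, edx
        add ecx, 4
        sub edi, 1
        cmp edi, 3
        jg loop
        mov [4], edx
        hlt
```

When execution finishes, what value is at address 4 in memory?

14

after mov esi, 1: esi=1
after mov edx, 4: edx=4
after mov edi, 7: edi=7
after mov ecx, 0: ecx=0
after sub esi, edx: esi=1-4=-3
after add edx, 9: edx=4+9=13
after mov edx, [ecx]: edx=M[0]=8
after and esi, edx: esi=(-3)&8=8
after add ecx, 4: ecx=0+4=4
after sub edi, 1: edi=7-1=6
cmp edi, 3  (cmp 6,3)
jg loop: taken
after sub esi, edx: esi=8-8=0
after add edx, 9: edx=8+9=17
after mov edx, [ecx]: edx=M[4]=-3
after and esi, edx: esi=0&(-3)=0
after add ecx, 4: ecx=4+4=8
after sub edi, 1: edi=6-1=5
cmp edi, 3  (cmp 5,3)
jg loop: taken
after sub esi, edx: esi=0-(-3)=3
after add edx, 9: edx=(-3)+9=6
after mov edx, [ecx]: edx=M[8]=-1
after and esi, edx: esi=3&(-1)=3
after add ecx, 4: ecx=8+4=12
after sub edi, 1: edi=5-1=4
cmp edi, 3  (cmp 4,3)
jg loop: taken
after sub esi, edx: esi=3-(-1)=4
after add edx, 9: edx=(-1)+9=8
after mov edx, [ecx]: edx=M[12]=14
after and esi, edx: esi=4&14=4
after add ecx, 4: ecx=12+4=16
after sub edi, 1: edi=4-1=3
cmp edi, 3  (cmp 3,3)
jg loop: not taken
mov [4], edx → M[4]=14
halt.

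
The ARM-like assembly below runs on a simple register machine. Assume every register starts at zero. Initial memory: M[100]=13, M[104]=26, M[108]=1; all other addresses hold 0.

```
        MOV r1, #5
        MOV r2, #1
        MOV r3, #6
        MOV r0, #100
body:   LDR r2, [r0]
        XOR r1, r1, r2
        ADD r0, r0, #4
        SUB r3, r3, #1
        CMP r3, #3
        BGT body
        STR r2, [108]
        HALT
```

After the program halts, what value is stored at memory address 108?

1

after MOV r1, #5: r1=5
after MOV r2, #1: r2=1
after MOV r3, #6: r3=6
after MOV r0, #100: r0=100
after LDR r2, [r0]: r2=M[100]=13
after XOR r1, r1, r2: r1=5^13=8
after ADD r0, r0, #4: r0=100+4=104
after SUB r3, r3, #1: r3=6-1=5
CMP r3, #3  (cmp 5,3)
BGT body: taken
after LDR r2, [r0]: r2=M[104]=26
after XOR r1, r1, r2: r1=8^26=18
after ADD r0, r0, #4: r0=104+4=108
after SUB r3, r3, #1: r3=5-1=4
CMP r3, #3  (cmp 4,3)
BGT body: taken
after LDR r2, [r0]: r2=M[108]=1
after XOR r1, r1, r2: r1=18^1=19
after ADD r0, r0, #4: r0=108+4=112
after SUB r3, r3, #1: r3=4-1=3
CMP r3, #3  (cmp 3,3)
BGT body: not taken
STR r2, [108] → M[108]=1
halt.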